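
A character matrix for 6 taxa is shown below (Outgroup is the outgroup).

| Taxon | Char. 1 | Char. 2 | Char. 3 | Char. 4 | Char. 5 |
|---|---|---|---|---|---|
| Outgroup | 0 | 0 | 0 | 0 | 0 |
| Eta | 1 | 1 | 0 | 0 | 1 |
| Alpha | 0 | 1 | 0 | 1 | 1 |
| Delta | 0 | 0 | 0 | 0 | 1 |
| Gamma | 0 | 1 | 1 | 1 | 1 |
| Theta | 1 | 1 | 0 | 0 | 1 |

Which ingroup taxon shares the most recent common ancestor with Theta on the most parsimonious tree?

The outgroup has state '0' for every character, so '1' is the derived state throughout.
Char. 1: derived state '1' in Eta and Theta only — synapomorphy for {Eta, Theta}.
Char. 2 (derived state '1') is shared by Alpha, Eta, Gamma, and Theta — a synapomorphy uniting that clade.
Char. 3 (derived state '1') is unique to Gamma (autapomorphy; uninformative for grouping).
Only Alpha and Gamma show the derived state '1' for Char. 4, supporting them as a clade.
All ingroup taxa share the derived state '1' for Char. 5; it defines the ingroup but does not resolve relationships within it.
Most parsimonious ingroup topology: (((Theta,Eta),(Alpha,Gamma)),Delta).
Theta and Eta form a cherry on this tree, so they are sister taxa.

Eta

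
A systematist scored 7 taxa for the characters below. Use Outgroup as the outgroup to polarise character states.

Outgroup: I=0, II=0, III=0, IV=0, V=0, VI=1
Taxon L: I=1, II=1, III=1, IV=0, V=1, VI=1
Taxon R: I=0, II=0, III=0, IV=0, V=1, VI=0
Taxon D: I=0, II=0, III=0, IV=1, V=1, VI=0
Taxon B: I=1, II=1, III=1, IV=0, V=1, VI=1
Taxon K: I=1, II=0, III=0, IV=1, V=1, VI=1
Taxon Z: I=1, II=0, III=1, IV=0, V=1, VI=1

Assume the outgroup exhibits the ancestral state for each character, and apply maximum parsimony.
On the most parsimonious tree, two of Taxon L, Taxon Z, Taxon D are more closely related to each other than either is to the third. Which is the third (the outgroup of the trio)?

Taxon D

Character polarity is set by the outgroup: the derived state is whichever differs from the outgroup's state, so for VI the derived state is '0', and for the remaining characters it is '1'.
Only Taxon B, Taxon K, Taxon L, and Taxon Z show the derived state '1' for I, supporting them as a clade.
II: derived state '1' in Taxon B and Taxon L only — synapomorphy for {Taxon B, Taxon L}.
III (derived state '1') is shared by Taxon B, Taxon L, and Taxon Z — a synapomorphy uniting that clade.
IV groups Taxon D and Taxon K, which is incompatible with the clades supported by the remaining characters; treating it as convergent (homoplasy) costs fewer steps than any alternative tree.
All ingroup taxa share the derived state '1' for V; it defines the ingroup but does not resolve relationships within it.
VI: derived state '0' in Taxon D and Taxon R only — synapomorphy for {Taxon D, Taxon R}.
Most parsimonious ingroup topology: ((((Taxon L,Taxon B),Taxon Z),Taxon K),(Taxon R,Taxon D)).
Taxon Z and Taxon L share a more recent common ancestor with each other than either does with Taxon D, so Taxon D is the least closely related of the three.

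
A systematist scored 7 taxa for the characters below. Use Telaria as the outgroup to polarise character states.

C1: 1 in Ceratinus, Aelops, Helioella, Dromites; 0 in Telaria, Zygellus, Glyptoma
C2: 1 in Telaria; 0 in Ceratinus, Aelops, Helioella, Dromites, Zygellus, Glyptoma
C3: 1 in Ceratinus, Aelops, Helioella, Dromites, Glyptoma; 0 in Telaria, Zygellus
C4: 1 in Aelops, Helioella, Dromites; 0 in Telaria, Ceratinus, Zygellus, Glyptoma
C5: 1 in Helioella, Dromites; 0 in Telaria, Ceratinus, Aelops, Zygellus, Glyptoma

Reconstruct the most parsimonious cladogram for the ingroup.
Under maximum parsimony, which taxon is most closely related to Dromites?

Helioella

Character polarity is set by the outgroup: the derived state is whichever differs from the outgroup's state, so for C2 the derived state is '0', and for the remaining characters it is '1'.
C1 (derived state '1') is shared by Aelops, Ceratinus, Dromites, and Helioella — a synapomorphy uniting that clade.
C2 (derived state '0') is shared by all ingroup taxa — unites the whole ingroup.
Only Aelops, Ceratinus, Dromites, Glyptoma, and Helioella show the derived state '1' for C3, supporting them as a clade.
C4 (derived state '1') is shared by Aelops, Dromites, and Helioella — a synapomorphy uniting that clade.
Only Dromites and Helioella show the derived state '1' for C5, supporting them as a clade.
Most parsimonious ingroup topology: (((Ceratinus,(Aelops,(Helioella,Dromites))),Glyptoma),Zygellus).
Dromites and Helioella form a cherry on this tree, so they are sister taxa.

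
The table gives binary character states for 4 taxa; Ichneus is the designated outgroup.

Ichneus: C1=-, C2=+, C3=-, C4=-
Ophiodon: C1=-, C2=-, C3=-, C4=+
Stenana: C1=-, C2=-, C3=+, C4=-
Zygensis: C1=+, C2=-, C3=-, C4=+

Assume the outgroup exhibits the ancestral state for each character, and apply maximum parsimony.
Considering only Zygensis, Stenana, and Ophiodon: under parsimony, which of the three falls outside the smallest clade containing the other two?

Stenana

Character polarity is set by the outgroup: the derived state is whichever differs from the outgroup's state, so for C2 the derived state is '-', and for the remaining characters it is '+'.
C1: derived state '+' in Zygensis only — an autapomorphy, so it tells us nothing about relationships among taxa.
All ingroup taxa share the derived state '-' for C2; it defines the ingroup but does not resolve relationships within it.
C3 (derived state '+') is unique to Stenana (autapomorphy; uninformative for grouping).
Only Ophiodon and Zygensis show the derived state '+' for C4, supporting them as a clade.
Most parsimonious ingroup topology: ((Ophiodon,Zygensis),Stenana).
Zygensis and Ophiodon share a more recent common ancestor with each other than either does with Stenana, so Stenana is the least closely related of the three.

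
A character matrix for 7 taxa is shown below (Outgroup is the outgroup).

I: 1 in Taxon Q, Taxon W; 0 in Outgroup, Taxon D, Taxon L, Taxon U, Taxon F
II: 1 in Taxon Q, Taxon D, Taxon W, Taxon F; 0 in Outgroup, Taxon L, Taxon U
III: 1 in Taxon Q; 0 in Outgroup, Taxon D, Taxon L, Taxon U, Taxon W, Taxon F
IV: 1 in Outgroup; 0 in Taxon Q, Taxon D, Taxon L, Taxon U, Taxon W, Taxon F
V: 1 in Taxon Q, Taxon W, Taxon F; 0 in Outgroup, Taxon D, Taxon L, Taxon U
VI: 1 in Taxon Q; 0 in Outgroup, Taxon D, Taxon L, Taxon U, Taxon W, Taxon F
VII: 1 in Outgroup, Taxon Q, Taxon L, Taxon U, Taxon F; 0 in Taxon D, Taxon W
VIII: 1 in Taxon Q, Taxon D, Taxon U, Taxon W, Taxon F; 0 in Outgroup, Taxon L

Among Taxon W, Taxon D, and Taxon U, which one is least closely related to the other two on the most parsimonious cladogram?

Character polarity is set by the outgroup: the derived state is whichever differs from the outgroup's state, so for IV, VII the derived state is '0', and for the remaining characters it is '1'.
I: derived state '1' in Taxon Q and Taxon W only — synapomorphy for {Taxon Q, Taxon W}.
II: derived state '1' in Taxon D, Taxon F, Taxon Q, and Taxon W only — synapomorphy for {Taxon D, Taxon F, Taxon Q, Taxon W}.
III (derived state '1') is unique to Taxon Q (autapomorphy; uninformative for grouping).
IV (derived state '0') is shared by all ingroup taxa — unites the whole ingroup.
V: derived state '1' in Taxon F, Taxon Q, and Taxon W only — synapomorphy for {Taxon F, Taxon Q, Taxon W}.
VI (derived state '1') is unique to Taxon Q (autapomorphy; uninformative for grouping).
VII (state '0') occurs in Taxon D and Taxon W but conflicts with the nesting implied by the other characters — most parsimoniously interpreted as homoplasy.
VIII (derived state '1') is shared by Taxon D, Taxon F, Taxon Q, Taxon U, and Taxon W — a synapomorphy uniting that clade.
Most parsimonious ingroup topology: (((((Taxon Q,Taxon W),Taxon F),Taxon D),Taxon U),Taxon L).
Taxon D and Taxon W share a more recent common ancestor with each other than either does with Taxon U, so Taxon U is the least closely related of the three.

Taxon U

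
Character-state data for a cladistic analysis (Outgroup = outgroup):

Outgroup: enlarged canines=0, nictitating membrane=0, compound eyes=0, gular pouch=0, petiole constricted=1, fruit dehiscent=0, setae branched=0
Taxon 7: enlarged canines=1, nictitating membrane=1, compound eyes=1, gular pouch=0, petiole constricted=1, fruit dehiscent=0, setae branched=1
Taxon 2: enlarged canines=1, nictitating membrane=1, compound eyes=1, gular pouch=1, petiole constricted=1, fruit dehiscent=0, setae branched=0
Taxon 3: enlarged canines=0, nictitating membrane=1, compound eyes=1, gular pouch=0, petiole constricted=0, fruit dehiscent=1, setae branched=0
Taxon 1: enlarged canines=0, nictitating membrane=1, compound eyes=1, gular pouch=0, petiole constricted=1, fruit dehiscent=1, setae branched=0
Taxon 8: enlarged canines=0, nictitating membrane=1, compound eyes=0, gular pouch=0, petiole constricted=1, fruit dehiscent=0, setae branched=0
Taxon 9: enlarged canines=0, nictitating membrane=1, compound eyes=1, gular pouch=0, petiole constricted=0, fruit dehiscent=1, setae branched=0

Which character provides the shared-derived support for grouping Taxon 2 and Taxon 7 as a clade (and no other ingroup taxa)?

Character polarity is set by the outgroup: the derived state is whichever differs from the outgroup's state, so for petiole constricted the derived state is '0', and for the remaining characters it is '1'.
enlarged canines: derived state '1' in Taxon 2 and Taxon 7 only — synapomorphy for {Taxon 2, Taxon 7}.
All ingroup taxa share the derived state '1' for nictitating membrane; it defines the ingroup but does not resolve relationships within it.
Only Taxon 1, Taxon 2, Taxon 3, Taxon 7, and Taxon 9 show the derived state '1' for compound eyes, supporting them as a clade.
gular pouch (derived state '1') is unique to Taxon 2 (autapomorphy; uninformative for grouping).
petiole constricted: derived state '0' in Taxon 3 and Taxon 9 only — synapomorphy for {Taxon 3, Taxon 9}.
fruit dehiscent: derived state '1' in Taxon 1, Taxon 3, and Taxon 9 only — synapomorphy for {Taxon 1, Taxon 3, Taxon 9}.
setae branched: derived state '1' in Taxon 7 only — an autapomorphy, so it tells us nothing about relationships among taxa.
Most parsimonious ingroup topology: (((Taxon 7,Taxon 2),((Taxon 3,Taxon 9),Taxon 1)),Taxon 8).
The clade {Taxon 2, Taxon 7} is supported by enlarged canines: its derived state '1' occurs in exactly those taxa and in no other taxon (including the outgroup).

enlarged canines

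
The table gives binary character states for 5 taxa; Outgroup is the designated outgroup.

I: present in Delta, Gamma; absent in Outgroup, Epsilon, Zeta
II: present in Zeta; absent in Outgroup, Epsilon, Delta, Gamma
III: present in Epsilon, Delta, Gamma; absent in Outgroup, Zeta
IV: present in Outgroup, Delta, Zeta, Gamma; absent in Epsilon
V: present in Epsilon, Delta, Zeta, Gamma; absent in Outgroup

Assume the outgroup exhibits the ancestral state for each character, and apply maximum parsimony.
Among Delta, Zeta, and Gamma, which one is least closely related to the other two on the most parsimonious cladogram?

Character polarity is set by the outgroup: the derived state is whichever differs from the outgroup's state, so for IV the derived state is 'absent', and for the remaining characters it is 'present'.
I (derived state 'present') is shared by Delta and Gamma — a synapomorphy uniting that clade.
II (derived state 'present') is unique to Zeta (autapomorphy; uninformative for grouping).
Only Delta, Epsilon, and Gamma show the derived state 'present' for III, supporting them as a clade.
IV: derived state 'absent' in Epsilon only — an autapomorphy, so it tells us nothing about relationships among taxa.
All ingroup taxa share the derived state 'present' for V; it defines the ingroup but does not resolve relationships within it.
Most parsimonious ingroup topology: (Zeta,((Gamma,Delta),Epsilon)).
Delta and Gamma share a more recent common ancestor with each other than either does with Zeta, so Zeta is the least closely related of the three.

Zeta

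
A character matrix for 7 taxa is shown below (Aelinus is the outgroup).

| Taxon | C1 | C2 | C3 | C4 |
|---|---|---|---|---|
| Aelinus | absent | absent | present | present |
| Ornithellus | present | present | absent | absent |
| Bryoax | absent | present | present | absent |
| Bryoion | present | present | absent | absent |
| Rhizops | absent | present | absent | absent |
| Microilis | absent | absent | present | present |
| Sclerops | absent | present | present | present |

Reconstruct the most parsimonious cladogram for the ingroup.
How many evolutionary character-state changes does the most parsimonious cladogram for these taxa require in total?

Character polarity is set by the outgroup: the derived state is whichever differs from the outgroup's state, so for C3, C4 the derived state is 'absent', and for the remaining characters it is 'present'.
Only Bryoion and Ornithellus show the derived state 'present' for C1, supporting them as a clade.
C2: derived state 'present' in Bryoax, Bryoion, Ornithellus, Rhizops, and Sclerops only — synapomorphy for {Bryoax, Bryoion, Ornithellus, Rhizops, Sclerops}.
C3 (derived state 'absent') is shared by Bryoion, Ornithellus, and Rhizops — a synapomorphy uniting that clade.
Only Bryoax, Bryoion, Ornithellus, and Rhizops show the derived state 'absent' for C4, supporting them as a clade.
Most parsimonious ingroup topology: (((((Ornithellus,Bryoion),Rhizops),Bryoax),Sclerops),Microilis).
Changes per character on this tree: C1: 1; C2: 1; C3: 1; C4: 1.
Total = 4.

4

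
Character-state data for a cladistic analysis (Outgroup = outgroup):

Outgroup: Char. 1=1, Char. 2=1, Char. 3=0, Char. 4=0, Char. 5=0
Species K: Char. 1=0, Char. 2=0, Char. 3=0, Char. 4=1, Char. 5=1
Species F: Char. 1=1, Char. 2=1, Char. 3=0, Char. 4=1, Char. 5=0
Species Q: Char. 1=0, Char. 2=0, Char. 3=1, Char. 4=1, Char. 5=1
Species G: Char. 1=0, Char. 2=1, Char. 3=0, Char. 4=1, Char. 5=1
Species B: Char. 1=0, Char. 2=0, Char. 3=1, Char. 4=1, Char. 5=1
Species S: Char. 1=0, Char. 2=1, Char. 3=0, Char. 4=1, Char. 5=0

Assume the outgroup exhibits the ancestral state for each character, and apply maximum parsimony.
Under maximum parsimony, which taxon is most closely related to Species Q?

Character polarity is set by the outgroup: the derived state is whichever differs from the outgroup's state, so for Char. 1, Char. 2 the derived state is '0', and for the remaining characters it is '1'.
Char. 1 (derived state '0') is shared by Species B, Species G, Species K, Species Q, and Species S — a synapomorphy uniting that clade.
Only Species B, Species K, and Species Q show the derived state '0' for Char. 2, supporting them as a clade.
Only Species B and Species Q show the derived state '1' for Char. 3, supporting them as a clade.
All ingroup taxa share the derived state '1' for Char. 4; it defines the ingroup but does not resolve relationships within it.
Only Species B, Species G, Species K, and Species Q show the derived state '1' for Char. 5, supporting them as a clade.
Most parsimonious ingroup topology: ((((Species K,(Species Q,Species B)),Species G),Species S),Species F).
Species Q and Species B form a cherry on this tree, so they are sister taxa.

Species B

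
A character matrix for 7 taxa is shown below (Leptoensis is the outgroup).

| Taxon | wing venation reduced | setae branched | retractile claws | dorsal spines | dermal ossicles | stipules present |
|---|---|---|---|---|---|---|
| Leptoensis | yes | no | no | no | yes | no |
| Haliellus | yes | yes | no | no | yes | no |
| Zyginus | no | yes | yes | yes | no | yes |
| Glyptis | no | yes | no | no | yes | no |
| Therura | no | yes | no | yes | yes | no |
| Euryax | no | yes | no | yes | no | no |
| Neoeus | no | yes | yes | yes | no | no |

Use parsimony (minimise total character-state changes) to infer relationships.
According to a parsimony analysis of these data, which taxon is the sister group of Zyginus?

Neoeus

Character polarity is set by the outgroup: the derived state is whichever differs from the outgroup's state, so for wing venation reduced, dermal ossicles the derived state is 'no', and for the remaining characters it is 'yes'.
Only Euryax, Glyptis, Neoeus, Therura, and Zyginus show the derived state 'no' for wing venation reduced, supporting them as a clade.
setae branched (derived state 'yes') is shared by all ingroup taxa — unites the whole ingroup.
retractile claws (derived state 'yes') is shared by Neoeus and Zyginus — a synapomorphy uniting that clade.
dorsal spines: derived state 'yes' in Euryax, Neoeus, Therura, and Zyginus only — synapomorphy for {Euryax, Neoeus, Therura, Zyginus}.
dermal ossicles: derived state 'no' in Euryax, Neoeus, and Zyginus only — synapomorphy for {Euryax, Neoeus, Zyginus}.
stipules present (derived state 'yes') is unique to Zyginus (autapomorphy; uninformative for grouping).
Most parsimonious ingroup topology: (Haliellus,((((Zyginus,Neoeus),Euryax),Therura),Glyptis)).
Zyginus and Neoeus form a cherry on this tree, so they are sister taxa.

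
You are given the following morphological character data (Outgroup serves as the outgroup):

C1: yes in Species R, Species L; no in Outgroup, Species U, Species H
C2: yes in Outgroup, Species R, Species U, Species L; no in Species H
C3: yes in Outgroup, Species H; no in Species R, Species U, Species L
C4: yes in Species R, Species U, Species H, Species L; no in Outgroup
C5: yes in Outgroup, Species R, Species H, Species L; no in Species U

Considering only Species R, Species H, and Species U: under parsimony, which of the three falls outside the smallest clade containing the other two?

Character polarity is set by the outgroup: the derived state is whichever differs from the outgroup's state, so for C2, C3, C5 the derived state is 'no', and for the remaining characters it is 'yes'.
C1 (derived state 'yes') is shared by Species L and Species R — a synapomorphy uniting that clade.
C2: derived state 'no' in Species H only — an autapomorphy, so it tells us nothing about relationships among taxa.
C3 (derived state 'no') is shared by Species L, Species R, and Species U — a synapomorphy uniting that clade.
All ingroup taxa share the derived state 'yes' for C4; it defines the ingroup but does not resolve relationships within it.
C5 (derived state 'no') is unique to Species U (autapomorphy; uninformative for grouping).
Most parsimonious ingroup topology: (((Species R,Species L),Species U),Species H).
Species R and Species U share a more recent common ancestor with each other than either does with Species H, so Species H is the least closely related of the three.

Species H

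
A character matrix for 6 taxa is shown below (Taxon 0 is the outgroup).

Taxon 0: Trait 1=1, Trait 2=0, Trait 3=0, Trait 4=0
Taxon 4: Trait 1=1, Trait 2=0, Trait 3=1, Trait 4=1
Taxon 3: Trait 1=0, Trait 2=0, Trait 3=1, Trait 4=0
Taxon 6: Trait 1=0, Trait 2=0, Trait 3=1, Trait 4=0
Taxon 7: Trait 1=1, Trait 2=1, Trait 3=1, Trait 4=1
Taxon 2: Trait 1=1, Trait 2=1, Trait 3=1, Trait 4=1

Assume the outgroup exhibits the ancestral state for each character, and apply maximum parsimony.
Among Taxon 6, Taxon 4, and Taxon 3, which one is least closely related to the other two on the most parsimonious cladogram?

Character polarity is set by the outgroup: the derived state is whichever differs from the outgroup's state, so for Trait 1 the derived state is '0', and for the remaining characters it is '1'.
Trait 1: derived state '0' in Taxon 3 and Taxon 6 only — synapomorphy for {Taxon 3, Taxon 6}.
Only Taxon 2 and Taxon 7 show the derived state '1' for Trait 2, supporting them as a clade.
All ingroup taxa share the derived state '1' for Trait 3; it defines the ingroup but does not resolve relationships within it.
Trait 4: derived state '1' in Taxon 2, Taxon 4, and Taxon 7 only — synapomorphy for {Taxon 2, Taxon 4, Taxon 7}.
Most parsimonious ingroup topology: ((Taxon 4,(Taxon 7,Taxon 2)),(Taxon 3,Taxon 6)).
Taxon 6 and Taxon 3 share a more recent common ancestor with each other than either does with Taxon 4, so Taxon 4 is the least closely related of the three.

Taxon 4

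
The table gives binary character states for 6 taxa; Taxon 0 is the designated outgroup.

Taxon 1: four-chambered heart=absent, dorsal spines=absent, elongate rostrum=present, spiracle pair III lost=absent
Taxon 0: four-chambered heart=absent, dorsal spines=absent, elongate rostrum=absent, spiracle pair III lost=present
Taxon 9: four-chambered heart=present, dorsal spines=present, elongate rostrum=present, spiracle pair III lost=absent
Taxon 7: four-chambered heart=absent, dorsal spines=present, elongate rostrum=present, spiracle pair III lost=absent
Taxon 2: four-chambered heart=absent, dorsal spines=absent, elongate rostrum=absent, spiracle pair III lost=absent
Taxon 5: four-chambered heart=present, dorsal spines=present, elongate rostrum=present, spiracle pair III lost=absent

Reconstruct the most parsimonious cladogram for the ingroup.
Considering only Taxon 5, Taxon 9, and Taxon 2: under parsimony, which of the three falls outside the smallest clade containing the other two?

Character polarity is set by the outgroup: the derived state is whichever differs from the outgroup's state, so for spiracle pair III lost the derived state is 'absent', and for the remaining characters it is 'present'.
four-chambered heart: derived state 'present' in Taxon 5 and Taxon 9 only — synapomorphy for {Taxon 5, Taxon 9}.
Only Taxon 5, Taxon 7, and Taxon 9 show the derived state 'present' for dorsal spines, supporting them as a clade.
elongate rostrum: derived state 'present' in Taxon 1, Taxon 5, Taxon 7, and Taxon 9 only — synapomorphy for {Taxon 1, Taxon 5, Taxon 7, Taxon 9}.
spiracle pair III lost (derived state 'absent') is shared by all ingroup taxa — unites the whole ingroup.
Most parsimonious ingroup topology: ((((Taxon 5,Taxon 9),Taxon 7),Taxon 1),Taxon 2).
Taxon 9 and Taxon 5 share a more recent common ancestor with each other than either does with Taxon 2, so Taxon 2 is the least closely related of the three.

Taxon 2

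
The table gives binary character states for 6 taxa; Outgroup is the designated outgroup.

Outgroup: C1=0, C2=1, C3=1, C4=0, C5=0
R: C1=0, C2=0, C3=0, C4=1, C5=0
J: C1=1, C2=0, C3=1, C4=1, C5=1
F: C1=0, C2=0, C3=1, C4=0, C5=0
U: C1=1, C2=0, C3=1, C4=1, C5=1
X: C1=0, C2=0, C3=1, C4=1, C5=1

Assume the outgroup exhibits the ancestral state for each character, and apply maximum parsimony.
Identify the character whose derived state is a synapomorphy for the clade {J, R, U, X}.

C4

Character polarity is set by the outgroup: the derived state is whichever differs from the outgroup's state, so for C2, C3 the derived state is '0', and for the remaining characters it is '1'.
C1: derived state '1' in J and U only — synapomorphy for {J, U}.
All ingroup taxa share the derived state '0' for C2; it defines the ingroup but does not resolve relationships within it.
C3: derived state '0' in R only — an autapomorphy, so it tells us nothing about relationships among taxa.
C4 (derived state '1') is shared by J, R, U, and X — a synapomorphy uniting that clade.
Only J, U, and X show the derived state '1' for C5, supporting them as a clade.
Most parsimonious ingroup topology: ((R,((J,U),X)),F).
The clade {J, R, U, X} is supported by C4: its derived state '1' occurs in exactly those taxa and in no other taxon (including the outgroup).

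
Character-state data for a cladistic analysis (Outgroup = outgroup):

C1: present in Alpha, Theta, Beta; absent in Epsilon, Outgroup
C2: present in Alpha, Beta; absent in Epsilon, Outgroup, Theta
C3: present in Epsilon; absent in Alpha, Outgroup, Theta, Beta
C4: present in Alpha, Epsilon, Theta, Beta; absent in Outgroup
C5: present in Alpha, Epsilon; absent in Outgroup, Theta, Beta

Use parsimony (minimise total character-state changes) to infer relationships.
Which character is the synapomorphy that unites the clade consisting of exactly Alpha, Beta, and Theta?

The outgroup has state 'absent' for every character, so 'present' is the derived state throughout.
C1: derived state 'present' in Alpha, Beta, and Theta only — synapomorphy for {Alpha, Beta, Theta}.
C2: derived state 'present' in Alpha and Beta only — synapomorphy for {Alpha, Beta}.
C3 (derived state 'present') is unique to Epsilon (autapomorphy; uninformative for grouping).
C4 (derived state 'present') is shared by all ingroup taxa — unites the whole ingroup.
C5 (state 'present') occurs in Alpha and Epsilon but conflicts with the nesting implied by the other characters — most parsimoniously interpreted as homoplasy.
Most parsimonious ingroup topology: ((Theta,(Alpha,Beta)),Epsilon).
The clade {Alpha, Beta, Theta} is supported by C1: its derived state 'present' occurs in exactly those taxa and in no other taxon (including the outgroup).

C1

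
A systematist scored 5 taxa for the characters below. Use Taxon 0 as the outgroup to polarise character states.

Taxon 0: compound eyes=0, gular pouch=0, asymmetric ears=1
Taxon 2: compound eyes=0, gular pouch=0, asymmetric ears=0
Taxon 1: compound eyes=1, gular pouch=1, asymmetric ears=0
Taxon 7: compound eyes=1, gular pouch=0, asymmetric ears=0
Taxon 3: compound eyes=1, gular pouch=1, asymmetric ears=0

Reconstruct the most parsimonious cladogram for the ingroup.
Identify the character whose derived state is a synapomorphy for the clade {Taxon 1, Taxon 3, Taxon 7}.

Character polarity is set by the outgroup: the derived state is whichever differs from the outgroup's state, so for asymmetric ears the derived state is '0', and for the remaining characters it is '1'.
compound eyes: derived state '1' in Taxon 1, Taxon 3, and Taxon 7 only — synapomorphy for {Taxon 1, Taxon 3, Taxon 7}.
gular pouch (derived state '1') is shared by Taxon 1 and Taxon 3 — a synapomorphy uniting that clade.
All ingroup taxa share the derived state '0' for asymmetric ears; it defines the ingroup but does not resolve relationships within it.
Most parsimonious ingroup topology: (Taxon 2,((Taxon 1,Taxon 3),Taxon 7)).
The clade {Taxon 1, Taxon 3, Taxon 7} is supported by compound eyes: its derived state '1' occurs in exactly those taxa and in no other taxon (including the outgroup).

compound eyes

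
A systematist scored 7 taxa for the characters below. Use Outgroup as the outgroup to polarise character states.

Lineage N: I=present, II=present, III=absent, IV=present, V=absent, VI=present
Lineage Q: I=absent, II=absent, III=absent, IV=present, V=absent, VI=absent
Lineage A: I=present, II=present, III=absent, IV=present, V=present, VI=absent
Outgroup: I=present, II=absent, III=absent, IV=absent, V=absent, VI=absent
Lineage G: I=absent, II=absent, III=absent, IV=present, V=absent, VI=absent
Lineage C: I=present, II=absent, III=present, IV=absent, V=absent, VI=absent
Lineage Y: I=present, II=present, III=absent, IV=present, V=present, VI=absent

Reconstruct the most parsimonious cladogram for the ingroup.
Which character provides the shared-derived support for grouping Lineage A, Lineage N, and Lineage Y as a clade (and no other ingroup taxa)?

II

Character polarity is set by the outgroup: the derived state is whichever differs from the outgroup's state, so for I the derived state is 'absent', and for the remaining characters it is 'present'.
Only Lineage G and Lineage Q show the derived state 'absent' for I, supporting them as a clade.
II (derived state 'present') is shared by Lineage A, Lineage N, and Lineage Y — a synapomorphy uniting that clade.
III (derived state 'present') is unique to Lineage C (autapomorphy; uninformative for grouping).
IV: derived state 'present' in Lineage A, Lineage G, Lineage N, Lineage Q, and Lineage Y only — synapomorphy for {Lineage A, Lineage G, Lineage N, Lineage Q, Lineage Y}.
V (derived state 'present') is shared by Lineage A and Lineage Y — a synapomorphy uniting that clade.
VI: derived state 'present' in Lineage N only — an autapomorphy, so it tells us nothing about relationships among taxa.
Most parsimonious ingroup topology: ((((Lineage A,Lineage Y),Lineage N),(Lineage G,Lineage Q)),Lineage C).
The clade {Lineage A, Lineage N, Lineage Y} is supported by II: its derived state 'present' occurs in exactly those taxa and in no other taxon (including the outgroup).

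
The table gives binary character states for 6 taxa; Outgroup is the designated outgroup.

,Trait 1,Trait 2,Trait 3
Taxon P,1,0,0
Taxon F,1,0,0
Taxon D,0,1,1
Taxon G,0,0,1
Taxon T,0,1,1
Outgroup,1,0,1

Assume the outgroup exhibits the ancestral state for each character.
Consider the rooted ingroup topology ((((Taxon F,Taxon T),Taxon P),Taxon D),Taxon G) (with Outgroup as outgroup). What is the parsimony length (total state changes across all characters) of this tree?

Map each character onto ((((Taxon F,Taxon T),Taxon P),Taxon D),Taxon G) (rooted by Outgroup) and count the minimum state changes it requires (Fitch parsimony):
Trait 1: 3; Trait 2: 2; Trait 3: 2.
Total tree length = 7.

7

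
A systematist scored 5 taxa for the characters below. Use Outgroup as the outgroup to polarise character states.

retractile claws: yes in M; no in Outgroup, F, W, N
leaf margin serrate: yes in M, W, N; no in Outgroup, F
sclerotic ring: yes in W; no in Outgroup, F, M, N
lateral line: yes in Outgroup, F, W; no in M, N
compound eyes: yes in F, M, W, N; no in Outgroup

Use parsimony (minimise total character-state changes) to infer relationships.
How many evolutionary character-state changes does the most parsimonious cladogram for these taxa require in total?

5

Character polarity is set by the outgroup: the derived state is whichever differs from the outgroup's state, so for lateral line the derived state is 'no', and for the remaining characters it is 'yes'.
retractile claws: derived state 'yes' in M only — an autapomorphy, so it tells us nothing about relationships among taxa.
leaf margin serrate: derived state 'yes' in M, N, and W only — synapomorphy for {M, N, W}.
sclerotic ring: derived state 'yes' in W only — an autapomorphy, so it tells us nothing about relationships among taxa.
lateral line (derived state 'no') is shared by M and N — a synapomorphy uniting that clade.
compound eyes (derived state 'yes') is shared by all ingroup taxa — unites the whole ingroup.
Most parsimonious ingroup topology: (F,((M,N),W)).
Changes per character on this tree: retractile claws: 1; leaf margin serrate: 1; sclerotic ring: 1; lateral line: 1; compound eyes: 1.
Total = 5.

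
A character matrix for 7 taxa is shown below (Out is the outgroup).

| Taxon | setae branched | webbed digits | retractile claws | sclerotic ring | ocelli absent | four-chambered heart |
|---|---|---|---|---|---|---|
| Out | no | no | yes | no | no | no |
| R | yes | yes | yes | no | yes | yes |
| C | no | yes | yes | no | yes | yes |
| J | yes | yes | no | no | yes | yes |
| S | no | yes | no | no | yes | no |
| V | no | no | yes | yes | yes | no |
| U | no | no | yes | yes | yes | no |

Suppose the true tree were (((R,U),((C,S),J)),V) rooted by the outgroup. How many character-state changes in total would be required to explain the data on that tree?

12

Map each character onto (((R,U),((C,S),J)),V) (rooted by Out) and count the minimum state changes it requires (Fitch parsimony):
setae branched: 2; webbed digits: 2; retractile claws: 2; sclerotic ring: 2; ocelli absent: 1; four-chambered heart: 3.
Total tree length = 12.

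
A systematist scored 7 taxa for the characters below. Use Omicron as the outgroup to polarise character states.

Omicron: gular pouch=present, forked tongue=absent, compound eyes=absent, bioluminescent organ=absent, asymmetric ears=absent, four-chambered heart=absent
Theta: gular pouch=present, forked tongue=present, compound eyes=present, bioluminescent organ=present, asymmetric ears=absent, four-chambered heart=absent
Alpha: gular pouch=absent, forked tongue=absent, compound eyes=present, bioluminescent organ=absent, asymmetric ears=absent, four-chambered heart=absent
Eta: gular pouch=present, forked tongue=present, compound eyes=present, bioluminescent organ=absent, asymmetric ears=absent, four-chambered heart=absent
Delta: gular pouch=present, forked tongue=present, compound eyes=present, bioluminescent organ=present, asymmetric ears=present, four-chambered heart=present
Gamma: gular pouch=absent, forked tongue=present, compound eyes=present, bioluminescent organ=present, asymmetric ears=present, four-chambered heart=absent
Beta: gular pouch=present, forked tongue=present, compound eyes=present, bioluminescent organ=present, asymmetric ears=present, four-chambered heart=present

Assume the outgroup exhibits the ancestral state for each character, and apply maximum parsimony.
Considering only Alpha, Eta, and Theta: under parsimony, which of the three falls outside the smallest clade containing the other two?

Character polarity is set by the outgroup: the derived state is whichever differs from the outgroup's state, so for gular pouch the derived state is 'absent', and for the remaining characters it is 'present'.
gular pouch groups Alpha and Gamma, which is incompatible with the clades supported by the remaining characters; treating it as convergent (homoplasy) costs fewer steps than any alternative tree.
forked tongue (derived state 'present') is shared by Beta, Delta, Eta, Gamma, and Theta — a synapomorphy uniting that clade.
All ingroup taxa share the derived state 'present' for compound eyes; it defines the ingroup but does not resolve relationships within it.
Only Beta, Delta, Gamma, and Theta show the derived state 'present' for bioluminescent organ, supporting them as a clade.
asymmetric ears (derived state 'present') is shared by Beta, Delta, and Gamma — a synapomorphy uniting that clade.
four-chambered heart: derived state 'present' in Beta and Delta only — synapomorphy for {Beta, Delta}.
Most parsimonious ingroup topology: (((Theta,((Delta,Beta),Gamma)),Eta),Alpha).
Theta and Eta share a more recent common ancestor with each other than either does with Alpha, so Alpha is the least closely related of the three.

Alpha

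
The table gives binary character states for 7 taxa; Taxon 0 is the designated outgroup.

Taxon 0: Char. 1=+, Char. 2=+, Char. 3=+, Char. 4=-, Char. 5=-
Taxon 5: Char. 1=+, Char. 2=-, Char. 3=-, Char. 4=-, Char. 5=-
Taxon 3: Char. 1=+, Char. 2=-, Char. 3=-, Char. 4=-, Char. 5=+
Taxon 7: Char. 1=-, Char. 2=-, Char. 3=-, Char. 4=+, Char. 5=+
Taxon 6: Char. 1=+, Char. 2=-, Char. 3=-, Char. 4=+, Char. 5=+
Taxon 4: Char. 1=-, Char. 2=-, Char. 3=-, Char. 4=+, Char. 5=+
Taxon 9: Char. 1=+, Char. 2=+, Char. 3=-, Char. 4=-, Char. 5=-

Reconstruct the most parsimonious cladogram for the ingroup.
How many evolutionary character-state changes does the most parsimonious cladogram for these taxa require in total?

Character polarity is set by the outgroup: the derived state is whichever differs from the outgroup's state, so for Char. 1, Char. 2, Char. 3 the derived state is '-', and for the remaining characters it is '+'.
Char. 1: derived state '-' in Taxon 4 and Taxon 7 only — synapomorphy for {Taxon 4, Taxon 7}.
Only Taxon 3, Taxon 4, Taxon 5, Taxon 6, and Taxon 7 show the derived state '-' for Char. 2, supporting them as a clade.
All ingroup taxa share the derived state '-' for Char. 3; it defines the ingroup but does not resolve relationships within it.
Char. 4 (derived state '+') is shared by Taxon 4, Taxon 6, and Taxon 7 — a synapomorphy uniting that clade.
Char. 5 (derived state '+') is shared by Taxon 3, Taxon 4, Taxon 6, and Taxon 7 — a synapomorphy uniting that clade.
Most parsimonious ingroup topology: ((Taxon 5,(Taxon 3,((Taxon 7,Taxon 4),Taxon 6))),Taxon 9).
Changes per character on this tree: Char. 1: 1; Char. 2: 1; Char. 3: 1; Char. 4: 1; Char. 5: 1.
Total = 5.

5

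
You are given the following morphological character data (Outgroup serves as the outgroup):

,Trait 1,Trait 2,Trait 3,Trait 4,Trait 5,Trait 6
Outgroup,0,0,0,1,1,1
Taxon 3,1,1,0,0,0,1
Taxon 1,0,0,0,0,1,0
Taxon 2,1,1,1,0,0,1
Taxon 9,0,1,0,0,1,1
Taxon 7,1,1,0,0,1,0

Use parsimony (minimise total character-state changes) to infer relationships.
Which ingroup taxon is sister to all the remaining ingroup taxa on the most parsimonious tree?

Taxon 1

Character polarity is set by the outgroup: the derived state is whichever differs from the outgroup's state, so for Trait 4, Trait 5, Trait 6 the derived state is '0', and for the remaining characters it is '1'.
Trait 1: derived state '1' in Taxon 2, Taxon 3, and Taxon 7 only — synapomorphy for {Taxon 2, Taxon 3, Taxon 7}.
Trait 2 (derived state '1') is shared by Taxon 2, Taxon 3, Taxon 7, and Taxon 9 — a synapomorphy uniting that clade.
Trait 3 (derived state '1') is unique to Taxon 2 (autapomorphy; uninformative for grouping).
Trait 4 (derived state '0') is shared by all ingroup taxa — unites the whole ingroup.
Trait 5: derived state '0' in Taxon 2 and Taxon 3 only — synapomorphy for {Taxon 2, Taxon 3}.
Trait 6 (state '0') occurs in Taxon 1 and Taxon 7 but conflicts with the nesting implied by the other characters — most parsimoniously interpreted as homoplasy.
Most parsimonious ingroup topology: ((((Taxon 3,Taxon 2),Taxon 7),Taxon 9),Taxon 1).
Taxon 1 is sister to the clade containing all other ingroup taxa, so it is the earliest-diverging (most basal) ingroup lineage.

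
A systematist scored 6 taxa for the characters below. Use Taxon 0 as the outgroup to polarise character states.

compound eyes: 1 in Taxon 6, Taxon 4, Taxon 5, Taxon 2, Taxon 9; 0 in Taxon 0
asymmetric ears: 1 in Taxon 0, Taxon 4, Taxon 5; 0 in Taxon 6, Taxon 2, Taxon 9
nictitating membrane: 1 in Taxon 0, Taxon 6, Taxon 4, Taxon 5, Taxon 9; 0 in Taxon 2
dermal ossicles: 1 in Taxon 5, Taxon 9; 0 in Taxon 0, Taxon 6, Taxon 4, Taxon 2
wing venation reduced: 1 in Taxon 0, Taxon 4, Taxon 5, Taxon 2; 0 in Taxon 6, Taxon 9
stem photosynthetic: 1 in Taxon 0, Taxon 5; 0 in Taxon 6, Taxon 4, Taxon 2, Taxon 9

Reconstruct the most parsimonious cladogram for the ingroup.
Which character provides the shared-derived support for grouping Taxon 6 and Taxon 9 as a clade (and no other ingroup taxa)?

Character polarity is set by the outgroup: the derived state is whichever differs from the outgroup's state, so for asymmetric ears, nictitating membrane, wing venation reduced, stem photosynthetic the derived state is '0', and for the remaining characters it is '1'.
All ingroup taxa share the derived state '1' for compound eyes; it defines the ingroup but does not resolve relationships within it.
Only Taxon 2, Taxon 6, and Taxon 9 show the derived state '0' for asymmetric ears, supporting them as a clade.
nictitating membrane (derived state '0') is unique to Taxon 2 (autapomorphy; uninformative for grouping).
dermal ossicles (state '1') occurs in Taxon 5 and Taxon 9 but conflicts with the nesting implied by the other characters — most parsimoniously interpreted as homoplasy.
wing venation reduced: derived state '0' in Taxon 6 and Taxon 9 only — synapomorphy for {Taxon 6, Taxon 9}.
stem photosynthetic (derived state '0') is shared by Taxon 2, Taxon 4, Taxon 6, and Taxon 9 — a synapomorphy uniting that clade.
Most parsimonious ingroup topology: ((((Taxon 6,Taxon 9),Taxon 2),Taxon 4),Taxon 5).
The clade {Taxon 6, Taxon 9} is supported by wing venation reduced: its derived state '0' occurs in exactly those taxa and in no other taxon (including the outgroup).

wing venation reduced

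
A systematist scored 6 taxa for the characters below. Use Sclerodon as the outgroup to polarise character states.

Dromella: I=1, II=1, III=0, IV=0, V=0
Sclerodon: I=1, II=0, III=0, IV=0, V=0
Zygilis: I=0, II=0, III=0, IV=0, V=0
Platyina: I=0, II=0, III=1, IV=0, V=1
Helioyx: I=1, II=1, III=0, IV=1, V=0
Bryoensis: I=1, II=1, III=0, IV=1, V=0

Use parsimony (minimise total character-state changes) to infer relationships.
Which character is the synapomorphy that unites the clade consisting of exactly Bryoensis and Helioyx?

IV

Character polarity is set by the outgroup: the derived state is whichever differs from the outgroup's state, so for I the derived state is '0', and for the remaining characters it is '1'.
Only Platyina and Zygilis show the derived state '0' for I, supporting them as a clade.
Only Bryoensis, Dromella, and Helioyx show the derived state '1' for II, supporting them as a clade.
III: derived state '1' in Platyina only — an autapomorphy, so it tells us nothing about relationships among taxa.
IV: derived state '1' in Bryoensis and Helioyx only — synapomorphy for {Bryoensis, Helioyx}.
V (derived state '1') is unique to Platyina (autapomorphy; uninformative for grouping).
Most parsimonious ingroup topology: (((Helioyx,Bryoensis),Dromella),(Platyina,Zygilis)).
The clade {Bryoensis, Helioyx} is supported by IV: its derived state '1' occurs in exactly those taxa and in no other taxon (including the outgroup).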